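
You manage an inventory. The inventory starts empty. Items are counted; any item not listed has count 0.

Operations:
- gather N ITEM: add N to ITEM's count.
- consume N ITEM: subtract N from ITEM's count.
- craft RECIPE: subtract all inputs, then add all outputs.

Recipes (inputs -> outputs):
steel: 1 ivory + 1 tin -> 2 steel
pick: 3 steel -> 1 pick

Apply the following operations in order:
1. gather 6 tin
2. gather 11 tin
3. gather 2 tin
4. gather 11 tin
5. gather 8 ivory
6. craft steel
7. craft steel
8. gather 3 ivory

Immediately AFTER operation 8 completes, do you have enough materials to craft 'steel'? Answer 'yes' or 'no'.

Answer: yes

Derivation:
After 1 (gather 6 tin): tin=6
After 2 (gather 11 tin): tin=17
After 3 (gather 2 tin): tin=19
After 4 (gather 11 tin): tin=30
After 5 (gather 8 ivory): ivory=8 tin=30
After 6 (craft steel): ivory=7 steel=2 tin=29
After 7 (craft steel): ivory=6 steel=4 tin=28
After 8 (gather 3 ivory): ivory=9 steel=4 tin=28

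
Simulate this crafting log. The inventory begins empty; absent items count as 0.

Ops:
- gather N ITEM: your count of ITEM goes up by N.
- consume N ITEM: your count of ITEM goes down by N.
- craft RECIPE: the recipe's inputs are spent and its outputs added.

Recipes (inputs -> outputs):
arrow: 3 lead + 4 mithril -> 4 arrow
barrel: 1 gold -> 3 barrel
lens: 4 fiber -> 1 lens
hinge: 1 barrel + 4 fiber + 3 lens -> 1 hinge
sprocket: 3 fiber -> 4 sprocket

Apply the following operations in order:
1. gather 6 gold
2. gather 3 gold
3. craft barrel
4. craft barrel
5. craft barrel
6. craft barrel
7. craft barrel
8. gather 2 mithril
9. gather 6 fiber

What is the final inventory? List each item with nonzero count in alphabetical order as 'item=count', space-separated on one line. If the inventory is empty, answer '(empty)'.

After 1 (gather 6 gold): gold=6
After 2 (gather 3 gold): gold=9
After 3 (craft barrel): barrel=3 gold=8
After 4 (craft barrel): barrel=6 gold=7
After 5 (craft barrel): barrel=9 gold=6
After 6 (craft barrel): barrel=12 gold=5
After 7 (craft barrel): barrel=15 gold=4
After 8 (gather 2 mithril): barrel=15 gold=4 mithril=2
After 9 (gather 6 fiber): barrel=15 fiber=6 gold=4 mithril=2

Answer: barrel=15 fiber=6 gold=4 mithril=2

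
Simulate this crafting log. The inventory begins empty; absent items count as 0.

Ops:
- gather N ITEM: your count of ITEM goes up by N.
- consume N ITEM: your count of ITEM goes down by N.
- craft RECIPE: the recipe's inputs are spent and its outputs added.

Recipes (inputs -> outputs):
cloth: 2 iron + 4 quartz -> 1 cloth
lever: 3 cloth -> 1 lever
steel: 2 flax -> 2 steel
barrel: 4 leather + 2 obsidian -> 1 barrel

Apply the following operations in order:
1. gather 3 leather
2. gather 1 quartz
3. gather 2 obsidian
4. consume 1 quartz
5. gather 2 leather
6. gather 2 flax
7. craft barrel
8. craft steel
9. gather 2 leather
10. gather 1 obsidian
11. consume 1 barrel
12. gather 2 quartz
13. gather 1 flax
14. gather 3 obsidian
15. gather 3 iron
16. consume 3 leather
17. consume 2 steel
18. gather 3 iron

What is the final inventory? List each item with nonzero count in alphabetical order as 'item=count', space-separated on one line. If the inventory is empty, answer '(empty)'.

Answer: flax=1 iron=6 obsidian=4 quartz=2

Derivation:
After 1 (gather 3 leather): leather=3
After 2 (gather 1 quartz): leather=3 quartz=1
After 3 (gather 2 obsidian): leather=3 obsidian=2 quartz=1
After 4 (consume 1 quartz): leather=3 obsidian=2
After 5 (gather 2 leather): leather=5 obsidian=2
After 6 (gather 2 flax): flax=2 leather=5 obsidian=2
After 7 (craft barrel): barrel=1 flax=2 leather=1
After 8 (craft steel): barrel=1 leather=1 steel=2
After 9 (gather 2 leather): barrel=1 leather=3 steel=2
After 10 (gather 1 obsidian): barrel=1 leather=3 obsidian=1 steel=2
After 11 (consume 1 barrel): leather=3 obsidian=1 steel=2
After 12 (gather 2 quartz): leather=3 obsidian=1 quartz=2 steel=2
After 13 (gather 1 flax): flax=1 leather=3 obsidian=1 quartz=2 steel=2
After 14 (gather 3 obsidian): flax=1 leather=3 obsidian=4 quartz=2 steel=2
After 15 (gather 3 iron): flax=1 iron=3 leather=3 obsidian=4 quartz=2 steel=2
After 16 (consume 3 leather): flax=1 iron=3 obsidian=4 quartz=2 steel=2
After 17 (consume 2 steel): flax=1 iron=3 obsidian=4 quartz=2
After 18 (gather 3 iron): flax=1 iron=6 obsidian=4 quartz=2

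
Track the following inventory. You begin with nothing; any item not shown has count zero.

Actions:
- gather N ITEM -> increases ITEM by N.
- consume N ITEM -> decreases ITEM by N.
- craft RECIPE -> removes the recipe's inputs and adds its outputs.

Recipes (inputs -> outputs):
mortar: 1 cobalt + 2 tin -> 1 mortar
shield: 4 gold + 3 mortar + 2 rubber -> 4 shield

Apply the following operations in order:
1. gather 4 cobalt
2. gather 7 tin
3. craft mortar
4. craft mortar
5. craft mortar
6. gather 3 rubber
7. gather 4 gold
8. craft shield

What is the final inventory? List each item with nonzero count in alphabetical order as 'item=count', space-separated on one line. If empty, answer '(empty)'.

After 1 (gather 4 cobalt): cobalt=4
After 2 (gather 7 tin): cobalt=4 tin=7
After 3 (craft mortar): cobalt=3 mortar=1 tin=5
After 4 (craft mortar): cobalt=2 mortar=2 tin=3
After 5 (craft mortar): cobalt=1 mortar=3 tin=1
After 6 (gather 3 rubber): cobalt=1 mortar=3 rubber=3 tin=1
After 7 (gather 4 gold): cobalt=1 gold=4 mortar=3 rubber=3 tin=1
After 8 (craft shield): cobalt=1 rubber=1 shield=4 tin=1

Answer: cobalt=1 rubber=1 shield=4 tin=1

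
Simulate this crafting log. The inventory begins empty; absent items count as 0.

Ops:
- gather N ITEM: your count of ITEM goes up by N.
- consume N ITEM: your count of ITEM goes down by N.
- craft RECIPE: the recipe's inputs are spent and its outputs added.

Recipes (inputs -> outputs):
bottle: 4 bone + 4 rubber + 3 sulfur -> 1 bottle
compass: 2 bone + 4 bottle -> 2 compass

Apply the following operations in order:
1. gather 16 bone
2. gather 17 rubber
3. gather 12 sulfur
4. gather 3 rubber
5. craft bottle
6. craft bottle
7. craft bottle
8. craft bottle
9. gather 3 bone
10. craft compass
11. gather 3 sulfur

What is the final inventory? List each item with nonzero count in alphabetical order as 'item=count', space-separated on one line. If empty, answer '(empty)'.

After 1 (gather 16 bone): bone=16
After 2 (gather 17 rubber): bone=16 rubber=17
After 3 (gather 12 sulfur): bone=16 rubber=17 sulfur=12
After 4 (gather 3 rubber): bone=16 rubber=20 sulfur=12
After 5 (craft bottle): bone=12 bottle=1 rubber=16 sulfur=9
After 6 (craft bottle): bone=8 bottle=2 rubber=12 sulfur=6
After 7 (craft bottle): bone=4 bottle=3 rubber=8 sulfur=3
After 8 (craft bottle): bottle=4 rubber=4
After 9 (gather 3 bone): bone=3 bottle=4 rubber=4
After 10 (craft compass): bone=1 compass=2 rubber=4
After 11 (gather 3 sulfur): bone=1 compass=2 rubber=4 sulfur=3

Answer: bone=1 compass=2 rubber=4 sulfur=3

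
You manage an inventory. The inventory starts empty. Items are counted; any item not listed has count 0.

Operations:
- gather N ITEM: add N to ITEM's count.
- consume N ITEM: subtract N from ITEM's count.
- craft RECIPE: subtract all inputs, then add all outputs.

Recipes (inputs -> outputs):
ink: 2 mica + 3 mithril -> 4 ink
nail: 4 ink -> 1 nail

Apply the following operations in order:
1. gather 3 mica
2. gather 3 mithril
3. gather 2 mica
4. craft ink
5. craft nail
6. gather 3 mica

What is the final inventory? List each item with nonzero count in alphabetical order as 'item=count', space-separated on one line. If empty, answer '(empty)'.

After 1 (gather 3 mica): mica=3
After 2 (gather 3 mithril): mica=3 mithril=3
After 3 (gather 2 mica): mica=5 mithril=3
After 4 (craft ink): ink=4 mica=3
After 5 (craft nail): mica=3 nail=1
After 6 (gather 3 mica): mica=6 nail=1

Answer: mica=6 nail=1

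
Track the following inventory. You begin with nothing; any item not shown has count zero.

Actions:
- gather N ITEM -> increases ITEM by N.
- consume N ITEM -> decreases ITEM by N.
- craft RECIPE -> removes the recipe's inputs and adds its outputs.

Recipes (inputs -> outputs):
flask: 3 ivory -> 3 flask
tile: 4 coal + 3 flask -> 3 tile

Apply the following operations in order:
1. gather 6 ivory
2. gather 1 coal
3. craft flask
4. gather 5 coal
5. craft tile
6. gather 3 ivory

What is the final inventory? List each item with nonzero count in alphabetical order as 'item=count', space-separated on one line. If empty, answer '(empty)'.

Answer: coal=2 ivory=6 tile=3

Derivation:
After 1 (gather 6 ivory): ivory=6
After 2 (gather 1 coal): coal=1 ivory=6
After 3 (craft flask): coal=1 flask=3 ivory=3
After 4 (gather 5 coal): coal=6 flask=3 ivory=3
After 5 (craft tile): coal=2 ivory=3 tile=3
After 6 (gather 3 ivory): coal=2 ivory=6 tile=3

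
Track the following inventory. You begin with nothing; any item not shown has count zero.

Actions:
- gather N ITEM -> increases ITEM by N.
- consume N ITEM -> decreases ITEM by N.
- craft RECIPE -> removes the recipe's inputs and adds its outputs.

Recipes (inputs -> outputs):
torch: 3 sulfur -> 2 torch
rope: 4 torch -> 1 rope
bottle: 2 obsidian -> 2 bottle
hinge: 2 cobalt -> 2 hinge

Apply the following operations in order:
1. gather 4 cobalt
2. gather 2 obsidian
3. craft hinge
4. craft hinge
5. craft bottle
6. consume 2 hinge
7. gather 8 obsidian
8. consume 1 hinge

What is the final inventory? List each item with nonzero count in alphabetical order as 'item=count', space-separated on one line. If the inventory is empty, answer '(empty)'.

Answer: bottle=2 hinge=1 obsidian=8

Derivation:
After 1 (gather 4 cobalt): cobalt=4
After 2 (gather 2 obsidian): cobalt=4 obsidian=2
After 3 (craft hinge): cobalt=2 hinge=2 obsidian=2
After 4 (craft hinge): hinge=4 obsidian=2
After 5 (craft bottle): bottle=2 hinge=4
After 6 (consume 2 hinge): bottle=2 hinge=2
After 7 (gather 8 obsidian): bottle=2 hinge=2 obsidian=8
After 8 (consume 1 hinge): bottle=2 hinge=1 obsidian=8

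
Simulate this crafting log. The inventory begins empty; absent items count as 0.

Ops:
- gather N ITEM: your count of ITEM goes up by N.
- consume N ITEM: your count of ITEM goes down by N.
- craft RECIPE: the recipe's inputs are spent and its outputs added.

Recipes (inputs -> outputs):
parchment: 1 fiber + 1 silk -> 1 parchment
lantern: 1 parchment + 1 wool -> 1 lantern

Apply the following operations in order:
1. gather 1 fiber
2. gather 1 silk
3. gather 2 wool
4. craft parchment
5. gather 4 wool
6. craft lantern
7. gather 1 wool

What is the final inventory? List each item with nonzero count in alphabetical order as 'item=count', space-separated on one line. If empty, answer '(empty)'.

After 1 (gather 1 fiber): fiber=1
After 2 (gather 1 silk): fiber=1 silk=1
After 3 (gather 2 wool): fiber=1 silk=1 wool=2
After 4 (craft parchment): parchment=1 wool=2
After 5 (gather 4 wool): parchment=1 wool=6
After 6 (craft lantern): lantern=1 wool=5
After 7 (gather 1 wool): lantern=1 wool=6

Answer: lantern=1 wool=6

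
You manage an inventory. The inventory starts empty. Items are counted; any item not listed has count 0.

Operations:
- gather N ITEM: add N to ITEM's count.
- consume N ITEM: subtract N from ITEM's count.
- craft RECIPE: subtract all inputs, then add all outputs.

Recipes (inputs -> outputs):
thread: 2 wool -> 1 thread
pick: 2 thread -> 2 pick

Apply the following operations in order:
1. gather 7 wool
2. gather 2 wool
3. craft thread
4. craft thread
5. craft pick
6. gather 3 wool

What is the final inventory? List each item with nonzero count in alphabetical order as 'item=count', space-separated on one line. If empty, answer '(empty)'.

Answer: pick=2 wool=8

Derivation:
After 1 (gather 7 wool): wool=7
After 2 (gather 2 wool): wool=9
After 3 (craft thread): thread=1 wool=7
After 4 (craft thread): thread=2 wool=5
After 5 (craft pick): pick=2 wool=5
After 6 (gather 3 wool): pick=2 wool=8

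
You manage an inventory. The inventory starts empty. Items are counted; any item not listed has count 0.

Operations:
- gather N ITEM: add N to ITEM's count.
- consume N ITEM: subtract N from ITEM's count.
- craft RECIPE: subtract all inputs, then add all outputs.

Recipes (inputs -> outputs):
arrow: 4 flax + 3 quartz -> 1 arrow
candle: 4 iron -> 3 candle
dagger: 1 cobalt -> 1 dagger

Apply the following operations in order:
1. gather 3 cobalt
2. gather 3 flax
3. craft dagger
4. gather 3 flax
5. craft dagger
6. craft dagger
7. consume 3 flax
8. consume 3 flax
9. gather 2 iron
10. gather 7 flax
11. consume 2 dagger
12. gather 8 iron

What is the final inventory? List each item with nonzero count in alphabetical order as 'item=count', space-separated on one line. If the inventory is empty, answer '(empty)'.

Answer: dagger=1 flax=7 iron=10

Derivation:
After 1 (gather 3 cobalt): cobalt=3
After 2 (gather 3 flax): cobalt=3 flax=3
After 3 (craft dagger): cobalt=2 dagger=1 flax=3
After 4 (gather 3 flax): cobalt=2 dagger=1 flax=6
After 5 (craft dagger): cobalt=1 dagger=2 flax=6
After 6 (craft dagger): dagger=3 flax=6
After 7 (consume 3 flax): dagger=3 flax=3
After 8 (consume 3 flax): dagger=3
After 9 (gather 2 iron): dagger=3 iron=2
After 10 (gather 7 flax): dagger=3 flax=7 iron=2
After 11 (consume 2 dagger): dagger=1 flax=7 iron=2
After 12 (gather 8 iron): dagger=1 flax=7 iron=10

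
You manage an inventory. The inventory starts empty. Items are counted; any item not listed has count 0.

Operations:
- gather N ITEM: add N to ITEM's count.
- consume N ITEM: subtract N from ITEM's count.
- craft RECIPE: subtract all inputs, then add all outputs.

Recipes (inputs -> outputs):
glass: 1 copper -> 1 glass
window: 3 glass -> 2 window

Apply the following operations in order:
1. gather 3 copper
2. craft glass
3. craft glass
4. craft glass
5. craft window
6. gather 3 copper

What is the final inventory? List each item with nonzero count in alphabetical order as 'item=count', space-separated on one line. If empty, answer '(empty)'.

Answer: copper=3 window=2

Derivation:
After 1 (gather 3 copper): copper=3
After 2 (craft glass): copper=2 glass=1
After 3 (craft glass): copper=1 glass=2
After 4 (craft glass): glass=3
After 5 (craft window): window=2
After 6 (gather 3 copper): copper=3 window=2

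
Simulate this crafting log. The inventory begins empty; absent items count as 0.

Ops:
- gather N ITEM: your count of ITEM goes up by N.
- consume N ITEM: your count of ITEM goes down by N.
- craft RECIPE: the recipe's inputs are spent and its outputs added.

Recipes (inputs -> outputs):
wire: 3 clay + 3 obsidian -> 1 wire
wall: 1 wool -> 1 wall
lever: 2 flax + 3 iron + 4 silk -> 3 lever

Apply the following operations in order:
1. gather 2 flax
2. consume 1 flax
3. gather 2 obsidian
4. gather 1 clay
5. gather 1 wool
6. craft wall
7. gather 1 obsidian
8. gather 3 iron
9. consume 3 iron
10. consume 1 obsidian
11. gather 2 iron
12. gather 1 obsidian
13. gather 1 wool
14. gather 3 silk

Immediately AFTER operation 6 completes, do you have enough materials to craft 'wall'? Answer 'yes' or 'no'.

Answer: no

Derivation:
After 1 (gather 2 flax): flax=2
After 2 (consume 1 flax): flax=1
After 3 (gather 2 obsidian): flax=1 obsidian=2
After 4 (gather 1 clay): clay=1 flax=1 obsidian=2
After 5 (gather 1 wool): clay=1 flax=1 obsidian=2 wool=1
After 6 (craft wall): clay=1 flax=1 obsidian=2 wall=1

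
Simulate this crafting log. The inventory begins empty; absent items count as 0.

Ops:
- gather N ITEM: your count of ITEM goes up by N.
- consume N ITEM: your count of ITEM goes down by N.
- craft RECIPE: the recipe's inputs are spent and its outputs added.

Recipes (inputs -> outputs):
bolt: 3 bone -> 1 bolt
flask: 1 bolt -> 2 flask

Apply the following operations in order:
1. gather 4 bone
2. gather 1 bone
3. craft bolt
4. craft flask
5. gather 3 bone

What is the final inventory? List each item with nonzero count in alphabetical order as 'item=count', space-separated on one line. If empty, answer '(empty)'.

After 1 (gather 4 bone): bone=4
After 2 (gather 1 bone): bone=5
After 3 (craft bolt): bolt=1 bone=2
After 4 (craft flask): bone=2 flask=2
After 5 (gather 3 bone): bone=5 flask=2

Answer: bone=5 flask=2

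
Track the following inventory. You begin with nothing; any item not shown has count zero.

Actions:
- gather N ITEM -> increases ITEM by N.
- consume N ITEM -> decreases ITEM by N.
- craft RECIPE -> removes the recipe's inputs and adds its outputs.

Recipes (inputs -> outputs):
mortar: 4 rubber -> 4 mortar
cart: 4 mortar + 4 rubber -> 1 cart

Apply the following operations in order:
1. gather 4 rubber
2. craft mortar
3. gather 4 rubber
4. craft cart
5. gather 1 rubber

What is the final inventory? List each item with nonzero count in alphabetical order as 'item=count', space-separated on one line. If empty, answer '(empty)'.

Answer: cart=1 rubber=1

Derivation:
After 1 (gather 4 rubber): rubber=4
After 2 (craft mortar): mortar=4
After 3 (gather 4 rubber): mortar=4 rubber=4
After 4 (craft cart): cart=1
After 5 (gather 1 rubber): cart=1 rubber=1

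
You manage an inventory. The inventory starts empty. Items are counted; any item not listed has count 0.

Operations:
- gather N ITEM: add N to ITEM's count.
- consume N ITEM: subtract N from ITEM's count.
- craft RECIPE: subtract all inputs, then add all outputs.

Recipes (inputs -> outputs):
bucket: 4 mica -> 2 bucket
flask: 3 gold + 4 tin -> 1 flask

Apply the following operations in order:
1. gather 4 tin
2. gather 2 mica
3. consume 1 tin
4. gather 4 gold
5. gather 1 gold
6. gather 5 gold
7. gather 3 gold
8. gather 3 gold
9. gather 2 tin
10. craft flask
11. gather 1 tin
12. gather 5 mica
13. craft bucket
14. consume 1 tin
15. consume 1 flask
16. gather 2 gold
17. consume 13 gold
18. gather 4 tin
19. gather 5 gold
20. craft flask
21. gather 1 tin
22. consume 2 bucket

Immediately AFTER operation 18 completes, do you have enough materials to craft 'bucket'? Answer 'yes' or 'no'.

Answer: no

Derivation:
After 1 (gather 4 tin): tin=4
After 2 (gather 2 mica): mica=2 tin=4
After 3 (consume 1 tin): mica=2 tin=3
After 4 (gather 4 gold): gold=4 mica=2 tin=3
After 5 (gather 1 gold): gold=5 mica=2 tin=3
After 6 (gather 5 gold): gold=10 mica=2 tin=3
After 7 (gather 3 gold): gold=13 mica=2 tin=3
After 8 (gather 3 gold): gold=16 mica=2 tin=3
After 9 (gather 2 tin): gold=16 mica=2 tin=5
After 10 (craft flask): flask=1 gold=13 mica=2 tin=1
After 11 (gather 1 tin): flask=1 gold=13 mica=2 tin=2
After 12 (gather 5 mica): flask=1 gold=13 mica=7 tin=2
After 13 (craft bucket): bucket=2 flask=1 gold=13 mica=3 tin=2
After 14 (consume 1 tin): bucket=2 flask=1 gold=13 mica=3 tin=1
After 15 (consume 1 flask): bucket=2 gold=13 mica=3 tin=1
After 16 (gather 2 gold): bucket=2 gold=15 mica=3 tin=1
After 17 (consume 13 gold): bucket=2 gold=2 mica=3 tin=1
After 18 (gather 4 tin): bucket=2 gold=2 mica=3 tin=5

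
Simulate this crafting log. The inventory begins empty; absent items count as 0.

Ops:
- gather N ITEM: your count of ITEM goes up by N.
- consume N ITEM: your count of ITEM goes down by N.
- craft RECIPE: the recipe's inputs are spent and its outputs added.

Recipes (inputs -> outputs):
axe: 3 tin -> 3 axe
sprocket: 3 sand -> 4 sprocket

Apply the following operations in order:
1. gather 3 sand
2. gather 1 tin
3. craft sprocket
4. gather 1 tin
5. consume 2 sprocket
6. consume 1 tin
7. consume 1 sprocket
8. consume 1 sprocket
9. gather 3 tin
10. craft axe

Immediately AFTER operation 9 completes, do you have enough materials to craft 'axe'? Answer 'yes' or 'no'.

Answer: yes

Derivation:
After 1 (gather 3 sand): sand=3
After 2 (gather 1 tin): sand=3 tin=1
After 3 (craft sprocket): sprocket=4 tin=1
After 4 (gather 1 tin): sprocket=4 tin=2
After 5 (consume 2 sprocket): sprocket=2 tin=2
After 6 (consume 1 tin): sprocket=2 tin=1
After 7 (consume 1 sprocket): sprocket=1 tin=1
After 8 (consume 1 sprocket): tin=1
After 9 (gather 3 tin): tin=4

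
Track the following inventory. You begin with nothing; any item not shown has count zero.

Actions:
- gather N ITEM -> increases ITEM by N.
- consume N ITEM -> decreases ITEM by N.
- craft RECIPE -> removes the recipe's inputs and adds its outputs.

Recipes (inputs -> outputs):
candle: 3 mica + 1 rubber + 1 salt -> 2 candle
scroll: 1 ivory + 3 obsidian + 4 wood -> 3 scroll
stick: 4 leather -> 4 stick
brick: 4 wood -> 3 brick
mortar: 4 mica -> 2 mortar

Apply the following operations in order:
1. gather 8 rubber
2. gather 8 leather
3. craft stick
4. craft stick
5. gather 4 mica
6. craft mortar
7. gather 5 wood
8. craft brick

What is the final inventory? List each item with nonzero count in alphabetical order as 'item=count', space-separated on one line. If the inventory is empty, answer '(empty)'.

Answer: brick=3 mortar=2 rubber=8 stick=8 wood=1

Derivation:
After 1 (gather 8 rubber): rubber=8
After 2 (gather 8 leather): leather=8 rubber=8
After 3 (craft stick): leather=4 rubber=8 stick=4
After 4 (craft stick): rubber=8 stick=8
After 5 (gather 4 mica): mica=4 rubber=8 stick=8
After 6 (craft mortar): mortar=2 rubber=8 stick=8
After 7 (gather 5 wood): mortar=2 rubber=8 stick=8 wood=5
After 8 (craft brick): brick=3 mortar=2 rubber=8 stick=8 wood=1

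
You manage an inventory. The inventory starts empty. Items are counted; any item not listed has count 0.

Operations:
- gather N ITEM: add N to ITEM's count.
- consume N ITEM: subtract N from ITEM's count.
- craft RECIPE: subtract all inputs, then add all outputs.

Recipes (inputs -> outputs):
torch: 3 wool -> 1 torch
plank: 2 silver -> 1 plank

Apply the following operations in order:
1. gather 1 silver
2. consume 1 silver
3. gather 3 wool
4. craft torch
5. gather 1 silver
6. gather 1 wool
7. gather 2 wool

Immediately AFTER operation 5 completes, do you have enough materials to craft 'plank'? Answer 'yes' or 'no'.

Answer: no

Derivation:
After 1 (gather 1 silver): silver=1
After 2 (consume 1 silver): (empty)
After 3 (gather 3 wool): wool=3
After 4 (craft torch): torch=1
After 5 (gather 1 silver): silver=1 torch=1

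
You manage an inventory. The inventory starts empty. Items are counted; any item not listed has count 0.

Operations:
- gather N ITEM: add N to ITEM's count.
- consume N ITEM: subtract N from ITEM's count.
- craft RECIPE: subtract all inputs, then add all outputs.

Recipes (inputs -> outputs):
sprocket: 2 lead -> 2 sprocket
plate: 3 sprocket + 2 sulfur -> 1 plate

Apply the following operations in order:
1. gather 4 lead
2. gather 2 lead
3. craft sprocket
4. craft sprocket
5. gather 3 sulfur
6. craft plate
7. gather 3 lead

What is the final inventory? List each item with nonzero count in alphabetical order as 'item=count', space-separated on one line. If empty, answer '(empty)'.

Answer: lead=5 plate=1 sprocket=1 sulfur=1

Derivation:
After 1 (gather 4 lead): lead=4
After 2 (gather 2 lead): lead=6
After 3 (craft sprocket): lead=4 sprocket=2
After 4 (craft sprocket): lead=2 sprocket=4
After 5 (gather 3 sulfur): lead=2 sprocket=4 sulfur=3
After 6 (craft plate): lead=2 plate=1 sprocket=1 sulfur=1
After 7 (gather 3 lead): lead=5 plate=1 sprocket=1 sulfur=1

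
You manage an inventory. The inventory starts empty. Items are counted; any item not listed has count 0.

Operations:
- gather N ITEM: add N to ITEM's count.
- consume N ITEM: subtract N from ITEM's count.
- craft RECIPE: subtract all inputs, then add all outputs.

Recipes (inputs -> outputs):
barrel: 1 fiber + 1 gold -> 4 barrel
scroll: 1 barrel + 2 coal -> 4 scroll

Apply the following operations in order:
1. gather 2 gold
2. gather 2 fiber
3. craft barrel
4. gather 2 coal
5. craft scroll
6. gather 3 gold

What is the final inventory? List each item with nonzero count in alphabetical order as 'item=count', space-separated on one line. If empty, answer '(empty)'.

After 1 (gather 2 gold): gold=2
After 2 (gather 2 fiber): fiber=2 gold=2
After 3 (craft barrel): barrel=4 fiber=1 gold=1
After 4 (gather 2 coal): barrel=4 coal=2 fiber=1 gold=1
After 5 (craft scroll): barrel=3 fiber=1 gold=1 scroll=4
After 6 (gather 3 gold): barrel=3 fiber=1 gold=4 scroll=4

Answer: barrel=3 fiber=1 gold=4 scroll=4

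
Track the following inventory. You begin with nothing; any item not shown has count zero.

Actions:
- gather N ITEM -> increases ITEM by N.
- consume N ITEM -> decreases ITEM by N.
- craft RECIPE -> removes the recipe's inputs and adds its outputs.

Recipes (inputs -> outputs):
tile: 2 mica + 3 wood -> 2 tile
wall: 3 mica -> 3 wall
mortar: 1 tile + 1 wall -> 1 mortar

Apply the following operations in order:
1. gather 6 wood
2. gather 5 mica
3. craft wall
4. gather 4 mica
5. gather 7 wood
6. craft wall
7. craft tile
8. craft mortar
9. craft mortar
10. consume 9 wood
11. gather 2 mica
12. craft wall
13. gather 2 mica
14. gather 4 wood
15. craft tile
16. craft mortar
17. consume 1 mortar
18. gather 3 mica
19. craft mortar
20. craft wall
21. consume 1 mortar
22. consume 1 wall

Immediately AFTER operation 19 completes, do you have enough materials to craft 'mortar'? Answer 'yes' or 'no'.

After 1 (gather 6 wood): wood=6
After 2 (gather 5 mica): mica=5 wood=6
After 3 (craft wall): mica=2 wall=3 wood=6
After 4 (gather 4 mica): mica=6 wall=3 wood=6
After 5 (gather 7 wood): mica=6 wall=3 wood=13
After 6 (craft wall): mica=3 wall=6 wood=13
After 7 (craft tile): mica=1 tile=2 wall=6 wood=10
After 8 (craft mortar): mica=1 mortar=1 tile=1 wall=5 wood=10
After 9 (craft mortar): mica=1 mortar=2 wall=4 wood=10
After 10 (consume 9 wood): mica=1 mortar=2 wall=4 wood=1
After 11 (gather 2 mica): mica=3 mortar=2 wall=4 wood=1
After 12 (craft wall): mortar=2 wall=7 wood=1
After 13 (gather 2 mica): mica=2 mortar=2 wall=7 wood=1
After 14 (gather 4 wood): mica=2 mortar=2 wall=7 wood=5
After 15 (craft tile): mortar=2 tile=2 wall=7 wood=2
After 16 (craft mortar): mortar=3 tile=1 wall=6 wood=2
After 17 (consume 1 mortar): mortar=2 tile=1 wall=6 wood=2
After 18 (gather 3 mica): mica=3 mortar=2 tile=1 wall=6 wood=2
After 19 (craft mortar): mica=3 mortar=3 wall=5 wood=2

Answer: no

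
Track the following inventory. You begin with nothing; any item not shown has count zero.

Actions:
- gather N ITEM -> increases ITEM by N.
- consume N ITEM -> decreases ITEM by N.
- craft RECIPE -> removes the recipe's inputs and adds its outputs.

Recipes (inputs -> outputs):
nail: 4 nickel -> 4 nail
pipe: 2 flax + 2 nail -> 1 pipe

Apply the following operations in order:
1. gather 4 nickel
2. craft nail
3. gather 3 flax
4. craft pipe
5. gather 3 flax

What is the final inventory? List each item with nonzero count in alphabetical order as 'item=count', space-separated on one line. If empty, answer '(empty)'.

Answer: flax=4 nail=2 pipe=1

Derivation:
After 1 (gather 4 nickel): nickel=4
After 2 (craft nail): nail=4
After 3 (gather 3 flax): flax=3 nail=4
After 4 (craft pipe): flax=1 nail=2 pipe=1
After 5 (gather 3 flax): flax=4 nail=2 pipe=1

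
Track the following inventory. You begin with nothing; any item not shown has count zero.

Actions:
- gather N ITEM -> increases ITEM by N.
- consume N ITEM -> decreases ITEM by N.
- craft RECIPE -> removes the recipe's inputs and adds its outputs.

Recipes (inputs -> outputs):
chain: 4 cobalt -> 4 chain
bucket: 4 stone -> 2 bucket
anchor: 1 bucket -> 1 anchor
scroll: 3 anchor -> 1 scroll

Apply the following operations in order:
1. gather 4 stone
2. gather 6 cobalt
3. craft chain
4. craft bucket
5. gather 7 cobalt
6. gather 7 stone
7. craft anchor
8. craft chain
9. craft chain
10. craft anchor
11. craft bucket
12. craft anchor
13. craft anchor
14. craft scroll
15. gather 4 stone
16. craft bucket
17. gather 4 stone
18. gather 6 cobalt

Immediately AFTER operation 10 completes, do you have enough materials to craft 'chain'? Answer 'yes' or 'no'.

Answer: no

Derivation:
After 1 (gather 4 stone): stone=4
After 2 (gather 6 cobalt): cobalt=6 stone=4
After 3 (craft chain): chain=4 cobalt=2 stone=4
After 4 (craft bucket): bucket=2 chain=4 cobalt=2
After 5 (gather 7 cobalt): bucket=2 chain=4 cobalt=9
After 6 (gather 7 stone): bucket=2 chain=4 cobalt=9 stone=7
After 7 (craft anchor): anchor=1 bucket=1 chain=4 cobalt=9 stone=7
After 8 (craft chain): anchor=1 bucket=1 chain=8 cobalt=5 stone=7
After 9 (craft chain): anchor=1 bucket=1 chain=12 cobalt=1 stone=7
After 10 (craft anchor): anchor=2 chain=12 cobalt=1 stone=7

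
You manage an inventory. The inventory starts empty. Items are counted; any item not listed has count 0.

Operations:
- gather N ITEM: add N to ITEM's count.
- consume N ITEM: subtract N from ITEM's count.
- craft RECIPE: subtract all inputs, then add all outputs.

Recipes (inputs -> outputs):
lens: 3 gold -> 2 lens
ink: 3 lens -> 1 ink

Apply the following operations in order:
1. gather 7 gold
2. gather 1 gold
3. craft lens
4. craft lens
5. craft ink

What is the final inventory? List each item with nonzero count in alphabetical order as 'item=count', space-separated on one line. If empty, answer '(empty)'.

After 1 (gather 7 gold): gold=7
After 2 (gather 1 gold): gold=8
After 3 (craft lens): gold=5 lens=2
After 4 (craft lens): gold=2 lens=4
After 5 (craft ink): gold=2 ink=1 lens=1

Answer: gold=2 ink=1 lens=1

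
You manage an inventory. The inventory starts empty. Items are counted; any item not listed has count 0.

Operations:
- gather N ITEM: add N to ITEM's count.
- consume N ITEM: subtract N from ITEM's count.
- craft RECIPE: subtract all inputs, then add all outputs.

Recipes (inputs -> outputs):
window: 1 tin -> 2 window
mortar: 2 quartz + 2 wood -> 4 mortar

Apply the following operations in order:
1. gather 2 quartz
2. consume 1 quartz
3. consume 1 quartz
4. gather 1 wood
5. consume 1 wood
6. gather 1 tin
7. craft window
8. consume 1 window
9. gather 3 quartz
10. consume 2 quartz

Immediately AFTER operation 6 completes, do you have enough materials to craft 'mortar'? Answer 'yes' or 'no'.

After 1 (gather 2 quartz): quartz=2
After 2 (consume 1 quartz): quartz=1
After 3 (consume 1 quartz): (empty)
After 4 (gather 1 wood): wood=1
After 5 (consume 1 wood): (empty)
After 6 (gather 1 tin): tin=1

Answer: no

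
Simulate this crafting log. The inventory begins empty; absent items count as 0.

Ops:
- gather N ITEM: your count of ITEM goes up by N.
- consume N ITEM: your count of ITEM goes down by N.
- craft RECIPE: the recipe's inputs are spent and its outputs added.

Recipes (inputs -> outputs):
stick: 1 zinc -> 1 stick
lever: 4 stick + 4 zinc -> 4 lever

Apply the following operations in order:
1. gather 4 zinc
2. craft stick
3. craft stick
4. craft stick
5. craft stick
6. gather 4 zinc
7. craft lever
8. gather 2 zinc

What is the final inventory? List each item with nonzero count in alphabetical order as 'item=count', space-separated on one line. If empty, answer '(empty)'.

Answer: lever=4 zinc=2

Derivation:
After 1 (gather 4 zinc): zinc=4
After 2 (craft stick): stick=1 zinc=3
After 3 (craft stick): stick=2 zinc=2
After 4 (craft stick): stick=3 zinc=1
After 5 (craft stick): stick=4
After 6 (gather 4 zinc): stick=4 zinc=4
After 7 (craft lever): lever=4
After 8 (gather 2 zinc): lever=4 zinc=2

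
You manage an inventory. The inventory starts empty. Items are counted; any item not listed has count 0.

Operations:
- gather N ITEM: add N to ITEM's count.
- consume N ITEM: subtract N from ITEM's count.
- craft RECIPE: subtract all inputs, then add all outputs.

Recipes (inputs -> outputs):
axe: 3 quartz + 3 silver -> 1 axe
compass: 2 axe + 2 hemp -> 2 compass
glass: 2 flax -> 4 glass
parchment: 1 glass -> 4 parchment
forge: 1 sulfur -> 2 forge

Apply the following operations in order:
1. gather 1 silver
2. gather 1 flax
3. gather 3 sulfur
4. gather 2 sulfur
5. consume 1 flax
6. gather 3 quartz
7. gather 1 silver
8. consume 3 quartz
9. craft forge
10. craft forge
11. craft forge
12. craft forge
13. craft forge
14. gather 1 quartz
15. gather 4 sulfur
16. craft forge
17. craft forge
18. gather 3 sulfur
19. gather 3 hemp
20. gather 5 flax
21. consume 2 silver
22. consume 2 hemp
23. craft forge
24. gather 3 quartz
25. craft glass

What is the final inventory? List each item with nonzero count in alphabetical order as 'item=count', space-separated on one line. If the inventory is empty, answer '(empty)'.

Answer: flax=3 forge=16 glass=4 hemp=1 quartz=4 sulfur=4

Derivation:
After 1 (gather 1 silver): silver=1
After 2 (gather 1 flax): flax=1 silver=1
After 3 (gather 3 sulfur): flax=1 silver=1 sulfur=3
After 4 (gather 2 sulfur): flax=1 silver=1 sulfur=5
After 5 (consume 1 flax): silver=1 sulfur=5
After 6 (gather 3 quartz): quartz=3 silver=1 sulfur=5
After 7 (gather 1 silver): quartz=3 silver=2 sulfur=5
After 8 (consume 3 quartz): silver=2 sulfur=5
After 9 (craft forge): forge=2 silver=2 sulfur=4
After 10 (craft forge): forge=4 silver=2 sulfur=3
After 11 (craft forge): forge=6 silver=2 sulfur=2
After 12 (craft forge): forge=8 silver=2 sulfur=1
After 13 (craft forge): forge=10 silver=2
After 14 (gather 1 quartz): forge=10 quartz=1 silver=2
After 15 (gather 4 sulfur): forge=10 quartz=1 silver=2 sulfur=4
After 16 (craft forge): forge=12 quartz=1 silver=2 sulfur=3
After 17 (craft forge): forge=14 quartz=1 silver=2 sulfur=2
After 18 (gather 3 sulfur): forge=14 quartz=1 silver=2 sulfur=5
After 19 (gather 3 hemp): forge=14 hemp=3 quartz=1 silver=2 sulfur=5
After 20 (gather 5 flax): flax=5 forge=14 hemp=3 quartz=1 silver=2 sulfur=5
After 21 (consume 2 silver): flax=5 forge=14 hemp=3 quartz=1 sulfur=5
After 22 (consume 2 hemp): flax=5 forge=14 hemp=1 quartz=1 sulfur=5
After 23 (craft forge): flax=5 forge=16 hemp=1 quartz=1 sulfur=4
After 24 (gather 3 quartz): flax=5 forge=16 hemp=1 quartz=4 sulfur=4
After 25 (craft glass): flax=3 forge=16 glass=4 hemp=1 quartz=4 sulfur=4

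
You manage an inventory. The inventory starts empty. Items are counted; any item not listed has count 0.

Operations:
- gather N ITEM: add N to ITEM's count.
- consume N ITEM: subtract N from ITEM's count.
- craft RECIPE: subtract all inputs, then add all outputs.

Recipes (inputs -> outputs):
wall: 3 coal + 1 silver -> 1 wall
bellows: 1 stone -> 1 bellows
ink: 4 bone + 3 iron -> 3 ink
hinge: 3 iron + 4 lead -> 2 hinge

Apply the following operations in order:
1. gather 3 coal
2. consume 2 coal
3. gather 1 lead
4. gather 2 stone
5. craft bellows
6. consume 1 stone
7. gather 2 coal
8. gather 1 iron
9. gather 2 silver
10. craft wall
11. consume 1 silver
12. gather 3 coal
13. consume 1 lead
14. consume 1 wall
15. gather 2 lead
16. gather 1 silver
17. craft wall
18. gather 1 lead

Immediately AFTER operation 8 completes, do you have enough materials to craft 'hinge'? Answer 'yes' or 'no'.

After 1 (gather 3 coal): coal=3
After 2 (consume 2 coal): coal=1
After 3 (gather 1 lead): coal=1 lead=1
After 4 (gather 2 stone): coal=1 lead=1 stone=2
After 5 (craft bellows): bellows=1 coal=1 lead=1 stone=1
After 6 (consume 1 stone): bellows=1 coal=1 lead=1
After 7 (gather 2 coal): bellows=1 coal=3 lead=1
After 8 (gather 1 iron): bellows=1 coal=3 iron=1 lead=1

Answer: no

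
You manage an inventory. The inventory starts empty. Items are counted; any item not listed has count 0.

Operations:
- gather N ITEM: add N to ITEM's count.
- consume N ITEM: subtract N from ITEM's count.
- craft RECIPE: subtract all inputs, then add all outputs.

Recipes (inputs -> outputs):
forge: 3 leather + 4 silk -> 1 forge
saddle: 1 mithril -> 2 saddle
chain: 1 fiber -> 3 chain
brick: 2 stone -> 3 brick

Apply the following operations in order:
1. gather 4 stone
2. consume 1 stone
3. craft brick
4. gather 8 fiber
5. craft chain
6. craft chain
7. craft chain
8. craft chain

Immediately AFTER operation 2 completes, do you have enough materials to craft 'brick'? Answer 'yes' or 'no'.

Answer: yes

Derivation:
After 1 (gather 4 stone): stone=4
After 2 (consume 1 stone): stone=3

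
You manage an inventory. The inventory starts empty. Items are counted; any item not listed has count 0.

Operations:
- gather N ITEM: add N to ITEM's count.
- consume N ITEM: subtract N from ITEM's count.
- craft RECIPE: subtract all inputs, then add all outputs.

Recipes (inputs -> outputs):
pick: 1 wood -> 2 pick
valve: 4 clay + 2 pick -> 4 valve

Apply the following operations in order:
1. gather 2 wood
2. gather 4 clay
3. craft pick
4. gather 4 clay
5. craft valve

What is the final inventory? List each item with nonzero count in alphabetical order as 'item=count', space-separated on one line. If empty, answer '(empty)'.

Answer: clay=4 valve=4 wood=1

Derivation:
After 1 (gather 2 wood): wood=2
After 2 (gather 4 clay): clay=4 wood=2
After 3 (craft pick): clay=4 pick=2 wood=1
After 4 (gather 4 clay): clay=8 pick=2 wood=1
After 5 (craft valve): clay=4 valve=4 wood=1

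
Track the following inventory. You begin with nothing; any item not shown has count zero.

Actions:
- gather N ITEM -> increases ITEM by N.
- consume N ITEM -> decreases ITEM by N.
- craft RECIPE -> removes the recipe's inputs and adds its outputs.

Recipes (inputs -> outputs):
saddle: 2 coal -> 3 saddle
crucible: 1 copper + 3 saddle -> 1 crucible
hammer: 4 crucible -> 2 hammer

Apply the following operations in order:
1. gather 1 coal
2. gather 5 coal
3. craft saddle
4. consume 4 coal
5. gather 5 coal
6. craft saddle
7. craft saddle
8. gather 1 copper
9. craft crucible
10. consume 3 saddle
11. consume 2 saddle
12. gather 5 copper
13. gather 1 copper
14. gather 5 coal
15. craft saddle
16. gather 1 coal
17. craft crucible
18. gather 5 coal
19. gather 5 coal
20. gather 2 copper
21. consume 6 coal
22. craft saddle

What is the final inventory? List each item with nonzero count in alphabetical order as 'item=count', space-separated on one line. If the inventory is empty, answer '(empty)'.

After 1 (gather 1 coal): coal=1
After 2 (gather 5 coal): coal=6
After 3 (craft saddle): coal=4 saddle=3
After 4 (consume 4 coal): saddle=3
After 5 (gather 5 coal): coal=5 saddle=3
After 6 (craft saddle): coal=3 saddle=6
After 7 (craft saddle): coal=1 saddle=9
After 8 (gather 1 copper): coal=1 copper=1 saddle=9
After 9 (craft crucible): coal=1 crucible=1 saddle=6
After 10 (consume 3 saddle): coal=1 crucible=1 saddle=3
After 11 (consume 2 saddle): coal=1 crucible=1 saddle=1
After 12 (gather 5 copper): coal=1 copper=5 crucible=1 saddle=1
After 13 (gather 1 copper): coal=1 copper=6 crucible=1 saddle=1
After 14 (gather 5 coal): coal=6 copper=6 crucible=1 saddle=1
After 15 (craft saddle): coal=4 copper=6 crucible=1 saddle=4
After 16 (gather 1 coal): coal=5 copper=6 crucible=1 saddle=4
After 17 (craft crucible): coal=5 copper=5 crucible=2 saddle=1
After 18 (gather 5 coal): coal=10 copper=5 crucible=2 saddle=1
After 19 (gather 5 coal): coal=15 copper=5 crucible=2 saddle=1
After 20 (gather 2 copper): coal=15 copper=7 crucible=2 saddle=1
After 21 (consume 6 coal): coal=9 copper=7 crucible=2 saddle=1
After 22 (craft saddle): coal=7 copper=7 crucible=2 saddle=4

Answer: coal=7 copper=7 crucible=2 saddle=4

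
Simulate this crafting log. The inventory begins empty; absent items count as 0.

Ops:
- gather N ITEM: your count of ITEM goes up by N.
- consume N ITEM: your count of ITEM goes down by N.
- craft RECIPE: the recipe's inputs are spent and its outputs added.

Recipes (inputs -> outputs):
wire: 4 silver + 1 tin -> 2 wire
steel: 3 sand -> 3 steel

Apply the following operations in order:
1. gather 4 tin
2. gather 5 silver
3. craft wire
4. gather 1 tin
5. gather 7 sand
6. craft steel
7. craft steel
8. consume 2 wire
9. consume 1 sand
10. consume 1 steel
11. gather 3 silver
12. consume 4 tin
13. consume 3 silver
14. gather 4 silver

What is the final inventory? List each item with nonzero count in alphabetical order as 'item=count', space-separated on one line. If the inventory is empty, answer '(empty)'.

After 1 (gather 4 tin): tin=4
After 2 (gather 5 silver): silver=5 tin=4
After 3 (craft wire): silver=1 tin=3 wire=2
After 4 (gather 1 tin): silver=1 tin=4 wire=2
After 5 (gather 7 sand): sand=7 silver=1 tin=4 wire=2
After 6 (craft steel): sand=4 silver=1 steel=3 tin=4 wire=2
After 7 (craft steel): sand=1 silver=1 steel=6 tin=4 wire=2
After 8 (consume 2 wire): sand=1 silver=1 steel=6 tin=4
After 9 (consume 1 sand): silver=1 steel=6 tin=4
After 10 (consume 1 steel): silver=1 steel=5 tin=4
After 11 (gather 3 silver): silver=4 steel=5 tin=4
After 12 (consume 4 tin): silver=4 steel=5
After 13 (consume 3 silver): silver=1 steel=5
After 14 (gather 4 silver): silver=5 steel=5

Answer: silver=5 steel=5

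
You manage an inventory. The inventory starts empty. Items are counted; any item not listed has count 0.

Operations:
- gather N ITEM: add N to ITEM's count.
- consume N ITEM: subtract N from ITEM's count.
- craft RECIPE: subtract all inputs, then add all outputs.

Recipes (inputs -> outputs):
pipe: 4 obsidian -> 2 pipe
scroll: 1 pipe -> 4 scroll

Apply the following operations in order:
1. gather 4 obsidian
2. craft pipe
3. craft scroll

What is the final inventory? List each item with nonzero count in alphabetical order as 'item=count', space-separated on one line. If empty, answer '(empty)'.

After 1 (gather 4 obsidian): obsidian=4
After 2 (craft pipe): pipe=2
After 3 (craft scroll): pipe=1 scroll=4

Answer: pipe=1 scroll=4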